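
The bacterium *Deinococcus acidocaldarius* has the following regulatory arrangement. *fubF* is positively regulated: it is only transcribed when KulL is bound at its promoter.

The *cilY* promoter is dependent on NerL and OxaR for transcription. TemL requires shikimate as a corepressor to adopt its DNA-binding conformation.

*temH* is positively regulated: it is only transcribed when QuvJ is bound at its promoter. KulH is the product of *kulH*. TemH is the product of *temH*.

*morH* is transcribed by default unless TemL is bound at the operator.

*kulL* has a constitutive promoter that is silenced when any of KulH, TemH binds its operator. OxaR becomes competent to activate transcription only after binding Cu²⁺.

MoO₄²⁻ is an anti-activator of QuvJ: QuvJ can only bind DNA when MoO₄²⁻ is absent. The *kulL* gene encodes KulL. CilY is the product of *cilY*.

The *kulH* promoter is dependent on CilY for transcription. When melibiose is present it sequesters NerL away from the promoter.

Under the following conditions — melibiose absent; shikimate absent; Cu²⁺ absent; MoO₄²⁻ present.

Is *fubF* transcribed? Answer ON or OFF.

ON

Melibiose is absent, so NerL is active.
Cu²⁺ is absent, so OxaR is inactive.
Required activator OxaR is absent, so *cilY* is not transcribed.
So CilY is not produced.
Required activator CilY is absent, so *kulH* is not transcribed.
So KulH is not produced.
MoO₄²⁻ is present, so QuvJ is inactive.
Required activator QuvJ is absent, so *temH* is not transcribed.
So TemH is not produced.
With no repressor bound, *kulL* is transcribed.
So KulL is produced and active.
No repressor is bound and KulL is active, so *fubF* is transcribed.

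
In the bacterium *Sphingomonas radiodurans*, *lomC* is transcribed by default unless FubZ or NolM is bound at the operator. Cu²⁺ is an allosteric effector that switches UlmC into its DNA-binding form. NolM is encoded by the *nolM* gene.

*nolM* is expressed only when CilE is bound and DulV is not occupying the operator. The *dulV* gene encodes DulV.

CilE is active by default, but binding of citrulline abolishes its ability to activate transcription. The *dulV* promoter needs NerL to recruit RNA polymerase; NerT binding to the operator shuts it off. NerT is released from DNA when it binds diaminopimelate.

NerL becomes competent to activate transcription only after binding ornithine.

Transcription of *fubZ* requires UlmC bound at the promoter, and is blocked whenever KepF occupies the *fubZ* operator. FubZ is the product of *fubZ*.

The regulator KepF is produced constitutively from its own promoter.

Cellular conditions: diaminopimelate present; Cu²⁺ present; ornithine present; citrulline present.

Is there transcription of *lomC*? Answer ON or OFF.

ON

KepF is produced constitutively and is active.
Cu²⁺ is present, so UlmC is active.
With repressor KepF bound, *fubZ* is not transcribed.
So FubZ is not produced.
Citrulline is present, so CilE is inactive.
Diaminopimelate is present, so NerT is inactive.
Ornithine is present, so NerL is active.
No repressor is bound and NerL is active, so *dulV* is transcribed.
So DulV is produced and active.
With repressor DulV bound, *nolM* is not transcribed.
So NolM is not produced.
With no repressor bound, *lomC* is transcribed.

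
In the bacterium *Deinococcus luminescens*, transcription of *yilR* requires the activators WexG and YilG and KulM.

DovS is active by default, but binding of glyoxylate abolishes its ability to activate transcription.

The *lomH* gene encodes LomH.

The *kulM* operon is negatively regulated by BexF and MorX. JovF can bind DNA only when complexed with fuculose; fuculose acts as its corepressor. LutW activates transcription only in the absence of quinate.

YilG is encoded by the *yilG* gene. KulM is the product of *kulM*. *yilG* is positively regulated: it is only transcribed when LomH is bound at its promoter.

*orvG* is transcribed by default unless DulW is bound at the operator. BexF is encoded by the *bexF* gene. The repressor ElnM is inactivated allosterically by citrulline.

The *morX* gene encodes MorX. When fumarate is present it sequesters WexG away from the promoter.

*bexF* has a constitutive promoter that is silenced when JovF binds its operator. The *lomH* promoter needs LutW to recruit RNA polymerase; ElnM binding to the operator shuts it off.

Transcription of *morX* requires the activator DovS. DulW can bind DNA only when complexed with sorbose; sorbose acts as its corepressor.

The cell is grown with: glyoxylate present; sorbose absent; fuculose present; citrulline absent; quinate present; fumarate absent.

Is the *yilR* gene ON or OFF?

Fumarate is absent, so WexG is active.
Quinate is present, so LutW is inactive.
Citrulline is absent, so ElnM is active.
With repressor ElnM bound, *lomH* is not transcribed.
So LomH is not produced.
Required activator LomH is absent, so *yilG* is not transcribed.
So YilG is not produced.
Fuculose is present, so JovF is active.
With repressor JovF bound, *bexF* is not transcribed.
So BexF is not produced.
Glyoxylate is present, so DovS is inactive.
Required activator DovS is absent, so *morX* is not transcribed.
So MorX is not produced.
With no repressor bound, *kulM* is transcribed.
So KulM is produced and active.
Required activator YilG is absent, so *yilR* is not transcribed.

OFF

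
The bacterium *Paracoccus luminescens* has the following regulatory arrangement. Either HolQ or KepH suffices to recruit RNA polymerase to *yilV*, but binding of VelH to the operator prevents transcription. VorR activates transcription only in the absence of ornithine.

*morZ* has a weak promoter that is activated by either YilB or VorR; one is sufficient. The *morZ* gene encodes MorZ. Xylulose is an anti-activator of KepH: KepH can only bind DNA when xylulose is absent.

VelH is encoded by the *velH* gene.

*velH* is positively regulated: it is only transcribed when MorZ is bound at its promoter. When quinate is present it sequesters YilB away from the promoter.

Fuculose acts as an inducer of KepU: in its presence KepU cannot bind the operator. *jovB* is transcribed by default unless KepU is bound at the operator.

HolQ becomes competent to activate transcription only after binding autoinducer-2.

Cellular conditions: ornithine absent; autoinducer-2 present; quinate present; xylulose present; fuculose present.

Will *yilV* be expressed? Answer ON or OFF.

Autoinducer-2 is present, so HolQ is active.
Xylulose is present, so KepH is inactive.
Quinate is present, so YilB is inactive.
Ornithine is absent, so VorR is active.
Activator VorR is present, so *morZ* is transcribed.
So MorZ is produced and active.
No repressor is bound and MorZ is active, so *velH* is transcribed.
So VelH is produced and active.
With repressor VelH bound, *yilV* is not transcribed.

OFF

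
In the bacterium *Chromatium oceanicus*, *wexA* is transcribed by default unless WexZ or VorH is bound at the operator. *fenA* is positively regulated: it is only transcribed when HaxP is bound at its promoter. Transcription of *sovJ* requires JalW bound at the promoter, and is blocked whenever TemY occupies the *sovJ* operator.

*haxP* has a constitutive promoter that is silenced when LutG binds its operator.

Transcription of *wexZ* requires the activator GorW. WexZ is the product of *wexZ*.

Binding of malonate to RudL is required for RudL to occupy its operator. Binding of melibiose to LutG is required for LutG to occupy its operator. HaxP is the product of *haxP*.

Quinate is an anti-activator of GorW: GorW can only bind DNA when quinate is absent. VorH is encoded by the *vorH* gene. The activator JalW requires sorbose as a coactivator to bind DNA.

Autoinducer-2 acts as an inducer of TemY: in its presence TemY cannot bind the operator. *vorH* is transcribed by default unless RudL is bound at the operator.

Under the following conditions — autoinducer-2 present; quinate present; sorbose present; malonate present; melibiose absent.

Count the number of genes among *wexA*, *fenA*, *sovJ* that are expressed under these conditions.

Quinate is present, so GorW is inactive.
Required activator GorW is absent, so *wexZ* is not transcribed.
So WexZ is not produced.
Malonate is present, so RudL is active.
With repressor RudL bound, *vorH* is not transcribed.
So VorH is not produced.
With no repressor bound, *wexA* is transcribed.
→ *wexA* is ON.
Melibiose is absent, so LutG is inactive.
With no repressor bound, *haxP* is transcribed.
So HaxP is produced and active.
No repressor is bound and HaxP is active, so *fenA* is transcribed.
→ *fenA* is ON.
Sorbose is present, so JalW is active.
Autoinducer-2 is present, so TemY is inactive.
No repressor is bound and JalW is active, so *sovJ* is transcribed.
→ *sovJ* is ON.
3 of the 3 genes are transcribed.

3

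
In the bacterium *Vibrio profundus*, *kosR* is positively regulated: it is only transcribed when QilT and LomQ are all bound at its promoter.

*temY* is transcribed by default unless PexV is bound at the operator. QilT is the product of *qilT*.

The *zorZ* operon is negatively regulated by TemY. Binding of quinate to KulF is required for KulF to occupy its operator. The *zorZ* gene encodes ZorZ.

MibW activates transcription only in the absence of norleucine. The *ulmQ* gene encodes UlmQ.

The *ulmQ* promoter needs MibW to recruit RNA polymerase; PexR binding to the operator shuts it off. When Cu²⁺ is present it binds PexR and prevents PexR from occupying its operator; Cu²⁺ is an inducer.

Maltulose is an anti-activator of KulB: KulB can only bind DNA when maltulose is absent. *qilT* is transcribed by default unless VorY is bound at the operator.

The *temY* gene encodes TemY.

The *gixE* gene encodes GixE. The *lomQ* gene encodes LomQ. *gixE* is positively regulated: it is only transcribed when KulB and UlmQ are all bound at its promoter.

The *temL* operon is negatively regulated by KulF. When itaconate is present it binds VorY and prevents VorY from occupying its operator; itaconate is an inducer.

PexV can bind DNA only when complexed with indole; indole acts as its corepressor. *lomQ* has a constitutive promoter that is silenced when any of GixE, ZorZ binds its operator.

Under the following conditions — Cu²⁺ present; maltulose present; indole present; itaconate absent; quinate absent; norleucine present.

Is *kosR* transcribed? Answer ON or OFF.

Itaconate is absent, so VorY is active.
With repressor VorY bound, *qilT* is not transcribed.
So QilT is not produced.
Maltulose is present, so KulB is inactive.
Norleucine is present, so MibW is inactive.
Cu²⁺ is present, so PexR is inactive.
Required activator MibW is absent, so *ulmQ* is not transcribed.
So UlmQ is not produced.
Required activator KulB is absent, so *gixE* is not transcribed.
So GixE is not produced.
Indole is present, so PexV is active.
With repressor PexV bound, *temY* is not transcribed.
So TemY is not produced.
With no repressor bound, *zorZ* is transcribed.
So ZorZ is produced and active.
With repressor ZorZ bound, *lomQ* is not transcribed.
So LomQ is not produced.
Required activator QilT is absent, so *kosR* is not transcribed.

OFF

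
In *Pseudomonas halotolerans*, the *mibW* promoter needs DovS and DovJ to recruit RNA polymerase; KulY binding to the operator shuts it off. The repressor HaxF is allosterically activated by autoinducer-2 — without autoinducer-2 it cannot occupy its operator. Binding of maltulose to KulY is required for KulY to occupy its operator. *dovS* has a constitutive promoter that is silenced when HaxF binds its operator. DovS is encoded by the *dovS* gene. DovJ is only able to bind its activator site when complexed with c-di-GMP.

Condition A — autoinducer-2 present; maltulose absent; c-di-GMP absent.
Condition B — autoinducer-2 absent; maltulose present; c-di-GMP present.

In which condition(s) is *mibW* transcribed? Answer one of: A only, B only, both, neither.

neither

Condition A:
Autoinducer-2 is present, so HaxF is active.
With repressor HaxF bound, *dovS* is not transcribed.
So DovS is not produced.
Maltulose is absent, so KulY is inactive.
c-di-GMP is absent, so DovJ is inactive.
Required activator DovS is absent, so *mibW* is not transcribed.
→ *mibW* is OFF in A.
Condition B:
Autoinducer-2 is absent, so HaxF is inactive.
With no repressor bound, *dovS* is transcribed.
So DovS is produced and active.
Maltulose is present, so KulY is active.
c-di-GMP is present, so DovJ is active.
With repressor KulY bound, *mibW* is not transcribed.
→ *mibW* is OFF in B.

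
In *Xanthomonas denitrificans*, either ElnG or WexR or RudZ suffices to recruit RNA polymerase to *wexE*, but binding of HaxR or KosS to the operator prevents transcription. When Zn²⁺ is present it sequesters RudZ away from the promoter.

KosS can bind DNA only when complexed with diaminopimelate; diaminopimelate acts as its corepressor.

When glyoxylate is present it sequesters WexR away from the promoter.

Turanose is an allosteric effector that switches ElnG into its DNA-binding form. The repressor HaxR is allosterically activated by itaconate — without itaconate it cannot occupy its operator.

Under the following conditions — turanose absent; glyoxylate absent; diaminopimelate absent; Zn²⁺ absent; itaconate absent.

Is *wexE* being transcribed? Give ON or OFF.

ON

Itaconate is absent, so HaxR is inactive.
Turanose is absent, so ElnG is inactive.
Glyoxylate is absent, so WexR is active.
Zn²⁺ is absent, so RudZ is active.
Diaminopimelate is absent, so KosS is inactive.
Activator WexR is present, so *wexE* is transcribed.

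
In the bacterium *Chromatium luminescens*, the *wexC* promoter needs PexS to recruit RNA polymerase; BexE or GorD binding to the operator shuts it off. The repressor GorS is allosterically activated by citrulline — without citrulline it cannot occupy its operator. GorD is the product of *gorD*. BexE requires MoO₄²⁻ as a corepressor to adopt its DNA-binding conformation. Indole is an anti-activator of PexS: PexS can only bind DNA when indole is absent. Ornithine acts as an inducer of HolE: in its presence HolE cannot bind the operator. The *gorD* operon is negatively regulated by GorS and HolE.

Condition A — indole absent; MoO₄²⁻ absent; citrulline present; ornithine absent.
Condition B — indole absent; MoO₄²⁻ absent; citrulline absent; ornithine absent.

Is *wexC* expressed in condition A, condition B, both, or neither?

both

Condition A:
Indole is absent, so PexS is active.
MoO₄²⁻ is absent, so BexE is inactive.
Citrulline is present, so GorS is active.
Ornithine is absent, so HolE is active.
With repressor GorS bound, *gorD* is not transcribed.
So GorD is not produced.
No repressor is bound and PexS is active, so *wexC* is transcribed.
→ *wexC* is ON in A.
Condition B:
Indole is absent, so PexS is active.
MoO₄²⁻ is absent, so BexE is inactive.
Citrulline is absent, so GorS is inactive.
Ornithine is absent, so HolE is active.
With repressor HolE bound, *gorD* is not transcribed.
So GorD is not produced.
No repressor is bound and PexS is active, so *wexC* is transcribed.
→ *wexC* is ON in B.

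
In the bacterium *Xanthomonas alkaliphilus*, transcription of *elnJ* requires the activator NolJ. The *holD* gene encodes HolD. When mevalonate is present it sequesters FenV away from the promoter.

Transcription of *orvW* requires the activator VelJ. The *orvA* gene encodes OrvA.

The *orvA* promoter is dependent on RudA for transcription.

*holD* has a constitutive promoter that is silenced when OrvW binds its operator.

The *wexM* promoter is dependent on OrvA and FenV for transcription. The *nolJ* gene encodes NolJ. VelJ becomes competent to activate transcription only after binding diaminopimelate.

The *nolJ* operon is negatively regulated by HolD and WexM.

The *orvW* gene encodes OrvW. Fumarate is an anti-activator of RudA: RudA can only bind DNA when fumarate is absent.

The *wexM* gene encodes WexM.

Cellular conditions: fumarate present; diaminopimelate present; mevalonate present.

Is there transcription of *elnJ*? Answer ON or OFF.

ON

Diaminopimelate is present, so VelJ is active.
No repressor is bound and VelJ is active, so *orvW* is transcribed.
So OrvW is produced and active.
With repressor OrvW bound, *holD* is not transcribed.
So HolD is not produced.
Fumarate is present, so RudA is inactive.
Required activator RudA is absent, so *orvA* is not transcribed.
So OrvA is not produced.
Mevalonate is present, so FenV is inactive.
Required activator OrvA is absent, so *wexM* is not transcribed.
So WexM is not produced.
With no repressor bound, *nolJ* is transcribed.
So NolJ is produced and active.
No repressor is bound and NolJ is active, so *elnJ* is transcribed.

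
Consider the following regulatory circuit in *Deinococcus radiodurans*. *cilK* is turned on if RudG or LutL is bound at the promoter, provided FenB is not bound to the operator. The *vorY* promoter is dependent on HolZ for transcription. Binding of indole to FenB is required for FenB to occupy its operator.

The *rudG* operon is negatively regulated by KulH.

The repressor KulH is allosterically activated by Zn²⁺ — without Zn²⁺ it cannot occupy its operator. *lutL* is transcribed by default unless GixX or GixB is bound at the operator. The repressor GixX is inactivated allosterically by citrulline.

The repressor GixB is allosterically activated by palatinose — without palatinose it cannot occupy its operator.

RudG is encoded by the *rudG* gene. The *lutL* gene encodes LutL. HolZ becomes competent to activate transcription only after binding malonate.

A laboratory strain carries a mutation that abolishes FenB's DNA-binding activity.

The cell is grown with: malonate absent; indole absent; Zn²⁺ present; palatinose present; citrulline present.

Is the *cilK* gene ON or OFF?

Zn²⁺ is present, so KulH is active.
With repressor KulH bound, *rudG* is not transcribed.
So RudG is not produced.
FenB is non-functional in this strain, so it has no effect.
Citrulline is present, so GixX is inactive.
Palatinose is present, so GixB is active.
With repressor GixB bound, *lutL* is not transcribed.
So LutL is not produced.
No activator is available at the *cilK* promoter, so *cilK* is not transcribed.

OFF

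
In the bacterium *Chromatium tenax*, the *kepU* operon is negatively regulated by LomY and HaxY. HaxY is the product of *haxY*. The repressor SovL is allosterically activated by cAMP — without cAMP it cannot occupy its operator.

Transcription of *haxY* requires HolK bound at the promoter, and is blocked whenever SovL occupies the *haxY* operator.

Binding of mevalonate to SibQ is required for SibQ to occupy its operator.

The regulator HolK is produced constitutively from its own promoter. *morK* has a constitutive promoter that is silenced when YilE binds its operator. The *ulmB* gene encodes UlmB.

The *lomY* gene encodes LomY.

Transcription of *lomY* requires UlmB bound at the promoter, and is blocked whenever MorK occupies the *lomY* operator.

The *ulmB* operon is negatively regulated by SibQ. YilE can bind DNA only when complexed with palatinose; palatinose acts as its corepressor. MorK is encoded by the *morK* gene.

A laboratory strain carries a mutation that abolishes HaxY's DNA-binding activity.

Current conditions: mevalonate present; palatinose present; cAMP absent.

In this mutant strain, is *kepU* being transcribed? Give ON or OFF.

Mevalonate is present, so SibQ is active.
With repressor SibQ bound, *ulmB* is not transcribed.
So UlmB is not produced.
Palatinose is present, so YilE is active.
With repressor YilE bound, *morK* is not transcribed.
So MorK is not produced.
Required activator UlmB is absent, so *lomY* is not transcribed.
So LomY is not produced.
HaxY is non-functional in this strain, so it has no effect.
With no repressor bound, *kepU* is transcribed.

ON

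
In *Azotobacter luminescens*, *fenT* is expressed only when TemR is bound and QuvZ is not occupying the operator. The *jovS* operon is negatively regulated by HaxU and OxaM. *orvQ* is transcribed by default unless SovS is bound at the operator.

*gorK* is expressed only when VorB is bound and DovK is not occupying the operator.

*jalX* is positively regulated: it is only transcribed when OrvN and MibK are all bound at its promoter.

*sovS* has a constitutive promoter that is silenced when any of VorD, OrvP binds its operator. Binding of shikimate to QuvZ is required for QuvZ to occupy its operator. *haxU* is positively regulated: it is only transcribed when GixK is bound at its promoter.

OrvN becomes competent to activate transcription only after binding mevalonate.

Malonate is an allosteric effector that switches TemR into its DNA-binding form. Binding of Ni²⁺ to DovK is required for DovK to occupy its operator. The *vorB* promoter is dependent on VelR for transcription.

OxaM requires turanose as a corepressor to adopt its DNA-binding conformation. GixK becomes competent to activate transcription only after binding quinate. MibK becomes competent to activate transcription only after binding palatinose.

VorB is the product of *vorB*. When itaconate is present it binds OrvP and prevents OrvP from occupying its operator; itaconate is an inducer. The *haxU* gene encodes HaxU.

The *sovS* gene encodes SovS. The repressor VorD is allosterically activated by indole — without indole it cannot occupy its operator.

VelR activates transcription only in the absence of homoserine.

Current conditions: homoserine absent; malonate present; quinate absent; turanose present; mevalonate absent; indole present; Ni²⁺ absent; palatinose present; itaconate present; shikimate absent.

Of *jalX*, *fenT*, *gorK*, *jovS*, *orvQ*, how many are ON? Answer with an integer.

3

Mevalonate is absent, so OrvN is inactive.
Palatinose is present, so MibK is active.
Required activator OrvN is absent, so *jalX* is not transcribed.
→ *jalX* is OFF.
Shikimate is absent, so QuvZ is inactive.
Malonate is present, so TemR is active.
No repressor is bound and TemR is active, so *fenT* is transcribed.
→ *fenT* is ON.
Homoserine is absent, so VelR is active.
No repressor is bound and VelR is active, so *vorB* is transcribed.
So VorB is produced and active.
Ni²⁺ is absent, so DovK is inactive.
No repressor is bound and VorB is active, so *gorK* is transcribed.
→ *gorK* is ON.
Quinate is absent, so GixK is inactive.
Required activator GixK is absent, so *haxU* is not transcribed.
So HaxU is not produced.
Turanose is present, so OxaM is active.
With repressor OxaM bound, *jovS* is not transcribed.
→ *jovS* is OFF.
Indole is present, so VorD is active.
Itaconate is present, so OrvP is inactive.
With repressor VorD bound, *sovS* is not transcribed.
So SovS is not produced.
With no repressor bound, *orvQ* is transcribed.
→ *orvQ* is ON.
3 of the 5 genes are transcribed.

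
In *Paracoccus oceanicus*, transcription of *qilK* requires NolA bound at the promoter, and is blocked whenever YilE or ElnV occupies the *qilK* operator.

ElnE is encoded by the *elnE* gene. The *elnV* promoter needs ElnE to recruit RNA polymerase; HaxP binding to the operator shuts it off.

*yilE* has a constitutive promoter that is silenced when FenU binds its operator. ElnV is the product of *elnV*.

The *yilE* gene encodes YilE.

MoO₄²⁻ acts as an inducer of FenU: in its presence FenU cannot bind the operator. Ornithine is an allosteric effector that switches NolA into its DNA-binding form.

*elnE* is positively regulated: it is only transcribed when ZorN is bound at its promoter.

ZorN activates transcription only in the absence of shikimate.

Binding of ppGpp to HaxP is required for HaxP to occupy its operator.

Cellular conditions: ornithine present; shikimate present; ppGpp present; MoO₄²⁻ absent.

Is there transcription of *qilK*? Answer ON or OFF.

MoO₄²⁻ is absent, so FenU is active.
With repressor FenU bound, *yilE* is not transcribed.
So YilE is not produced.
Ornithine is present, so NolA is active.
Shikimate is present, so ZorN is inactive.
Required activator ZorN is absent, so *elnE* is not transcribed.
So ElnE is not produced.
ppGpp is present, so HaxP is active.
With repressor HaxP bound, *elnV* is not transcribed.
So ElnV is not produced.
No repressor is bound and NolA is active, so *qilK* is transcribed.

ON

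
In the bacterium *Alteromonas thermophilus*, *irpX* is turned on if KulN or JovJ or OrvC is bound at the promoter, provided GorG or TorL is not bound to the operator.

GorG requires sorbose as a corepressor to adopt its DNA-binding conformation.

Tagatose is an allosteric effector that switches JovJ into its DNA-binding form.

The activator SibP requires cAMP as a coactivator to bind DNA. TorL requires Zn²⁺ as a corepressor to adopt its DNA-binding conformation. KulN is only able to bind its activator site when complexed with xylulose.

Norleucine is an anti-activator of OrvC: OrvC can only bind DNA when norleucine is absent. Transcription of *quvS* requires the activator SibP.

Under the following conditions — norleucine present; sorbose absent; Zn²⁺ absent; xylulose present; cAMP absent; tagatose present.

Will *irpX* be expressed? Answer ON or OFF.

Sorbose is absent, so GorG is inactive.
Xylulose is present, so KulN is active.
Tagatose is present, so JovJ is active.
Zn²⁺ is absent, so TorL is inactive.
Norleucine is present, so OrvC is inactive.
Activator KulN is present, so *irpX* is transcribed.

ON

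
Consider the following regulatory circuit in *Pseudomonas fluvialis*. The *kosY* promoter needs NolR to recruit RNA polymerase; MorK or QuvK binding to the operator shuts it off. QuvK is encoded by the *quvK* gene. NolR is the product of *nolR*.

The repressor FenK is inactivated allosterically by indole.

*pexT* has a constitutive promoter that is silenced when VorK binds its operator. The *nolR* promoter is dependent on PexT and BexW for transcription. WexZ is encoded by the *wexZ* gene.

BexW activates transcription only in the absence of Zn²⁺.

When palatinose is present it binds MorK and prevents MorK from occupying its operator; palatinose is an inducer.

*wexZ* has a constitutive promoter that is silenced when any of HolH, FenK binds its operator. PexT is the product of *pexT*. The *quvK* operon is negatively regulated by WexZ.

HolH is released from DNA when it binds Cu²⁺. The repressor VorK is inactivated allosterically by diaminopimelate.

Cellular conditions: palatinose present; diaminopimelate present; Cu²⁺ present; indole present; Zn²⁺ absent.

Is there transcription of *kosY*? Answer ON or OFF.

ON

Palatinose is present, so MorK is inactive.
Diaminopimelate is present, so VorK is inactive.
With no repressor bound, *pexT* is transcribed.
So PexT is produced and active.
Zn²⁺ is absent, so BexW is active.
No repressor is bound and PexT and BexW are active, so *nolR* is transcribed.
So NolR is produced and active.
Cu²⁺ is present, so HolH is inactive.
Indole is present, so FenK is inactive.
With no repressor bound, *wexZ* is transcribed.
So WexZ is produced and active.
With repressor WexZ bound, *quvK* is not transcribed.
So QuvK is not produced.
No repressor is bound and NolR is active, so *kosY* is transcribed.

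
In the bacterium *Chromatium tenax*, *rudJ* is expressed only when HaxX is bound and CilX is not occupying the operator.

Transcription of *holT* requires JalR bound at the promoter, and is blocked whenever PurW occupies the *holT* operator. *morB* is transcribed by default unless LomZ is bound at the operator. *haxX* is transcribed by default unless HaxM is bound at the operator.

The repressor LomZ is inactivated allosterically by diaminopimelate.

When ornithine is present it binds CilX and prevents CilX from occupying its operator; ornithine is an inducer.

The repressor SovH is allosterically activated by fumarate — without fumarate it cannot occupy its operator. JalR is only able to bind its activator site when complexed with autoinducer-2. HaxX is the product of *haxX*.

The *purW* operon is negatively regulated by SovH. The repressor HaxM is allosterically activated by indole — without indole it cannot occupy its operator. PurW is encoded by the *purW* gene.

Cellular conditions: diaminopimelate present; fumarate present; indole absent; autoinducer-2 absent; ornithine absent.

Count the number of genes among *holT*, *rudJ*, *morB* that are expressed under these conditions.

Fumarate is present, so SovH is active.
With repressor SovH bound, *purW* is not transcribed.
So PurW is not produced.
Autoinducer-2 is absent, so JalR is inactive.
Required activator JalR is absent, so *holT* is not transcribed.
→ *holT* is OFF.
Indole is absent, so HaxM is inactive.
With no repressor bound, *haxX* is transcribed.
So HaxX is produced and active.
Ornithine is absent, so CilX is active.
With repressor CilX bound, *rudJ* is not transcribed.
→ *rudJ* is OFF.
Diaminopimelate is present, so LomZ is inactive.
With no repressor bound, *morB* is transcribed.
→ *morB* is ON.
1 of the 3 genes is transcribed.

1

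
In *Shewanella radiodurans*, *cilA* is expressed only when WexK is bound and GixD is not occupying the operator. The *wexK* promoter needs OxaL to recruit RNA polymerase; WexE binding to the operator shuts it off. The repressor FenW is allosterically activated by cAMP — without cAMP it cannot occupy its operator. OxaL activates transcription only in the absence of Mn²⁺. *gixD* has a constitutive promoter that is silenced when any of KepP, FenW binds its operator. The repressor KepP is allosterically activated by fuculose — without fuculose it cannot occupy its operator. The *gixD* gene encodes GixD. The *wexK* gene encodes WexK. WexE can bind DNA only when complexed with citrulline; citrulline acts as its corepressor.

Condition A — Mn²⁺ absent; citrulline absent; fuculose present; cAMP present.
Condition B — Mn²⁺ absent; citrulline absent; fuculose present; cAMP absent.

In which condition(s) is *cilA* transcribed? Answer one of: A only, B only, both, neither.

Condition A:
Mn²⁺ is absent, so OxaL is active.
Citrulline is absent, so WexE is inactive.
No repressor is bound and OxaL is active, so *wexK* is transcribed.
So WexK is produced and active.
Fuculose is present, so KepP is active.
cAMP is present, so FenW is active.
With repressor KepP bound, *gixD* is not transcribed.
So GixD is not produced.
No repressor is bound and WexK is active, so *cilA* is transcribed.
→ *cilA* is ON in A.
Condition B:
Mn²⁺ is absent, so OxaL is active.
Citrulline is absent, so WexE is inactive.
No repressor is bound and OxaL is active, so *wexK* is transcribed.
So WexK is produced and active.
Fuculose is present, so KepP is active.
cAMP is absent, so FenW is inactive.
With repressor KepP bound, *gixD* is not transcribed.
So GixD is not produced.
No repressor is bound and WexK is active, so *cilA* is transcribed.
→ *cilA* is ON in B.

both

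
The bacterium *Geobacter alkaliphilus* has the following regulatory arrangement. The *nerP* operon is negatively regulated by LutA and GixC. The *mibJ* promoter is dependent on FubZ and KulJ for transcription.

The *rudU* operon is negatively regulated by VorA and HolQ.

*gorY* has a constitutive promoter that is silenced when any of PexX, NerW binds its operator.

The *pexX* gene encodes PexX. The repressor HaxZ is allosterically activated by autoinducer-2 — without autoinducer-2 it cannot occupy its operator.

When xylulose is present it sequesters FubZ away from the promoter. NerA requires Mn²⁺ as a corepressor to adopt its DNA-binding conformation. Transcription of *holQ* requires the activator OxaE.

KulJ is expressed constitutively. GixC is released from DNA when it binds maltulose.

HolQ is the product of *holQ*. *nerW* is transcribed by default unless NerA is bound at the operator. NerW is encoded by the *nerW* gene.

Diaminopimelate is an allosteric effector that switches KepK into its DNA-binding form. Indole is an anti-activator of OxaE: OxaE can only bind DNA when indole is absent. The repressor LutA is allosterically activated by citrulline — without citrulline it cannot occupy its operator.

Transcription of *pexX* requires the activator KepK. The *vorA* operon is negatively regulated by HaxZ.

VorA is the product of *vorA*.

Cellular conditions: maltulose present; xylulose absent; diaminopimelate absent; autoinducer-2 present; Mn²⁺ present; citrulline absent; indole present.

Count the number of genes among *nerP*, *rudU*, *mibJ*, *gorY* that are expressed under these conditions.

4

Citrulline is absent, so LutA is inactive.
Maltulose is present, so GixC is inactive.
With no repressor bound, *nerP* is transcribed.
→ *nerP* is ON.
Autoinducer-2 is present, so HaxZ is active.
With repressor HaxZ bound, *vorA* is not transcribed.
So VorA is not produced.
Indole is present, so OxaE is inactive.
Required activator OxaE is absent, so *holQ* is not transcribed.
So HolQ is not produced.
With no repressor bound, *rudU* is transcribed.
→ *rudU* is ON.
Xylulose is absent, so FubZ is active.
KulJ is produced constitutively and is active.
No repressor is bound and FubZ and KulJ are active, so *mibJ* is transcribed.
→ *mibJ* is ON.
Diaminopimelate is absent, so KepK is inactive.
Required activator KepK is absent, so *pexX* is not transcribed.
So PexX is not produced.
Mn²⁺ is present, so NerA is active.
With repressor NerA bound, *nerW* is not transcribed.
So NerW is not produced.
With no repressor bound, *gorY* is transcribed.
→ *gorY* is ON.
4 of the 4 genes are transcribed.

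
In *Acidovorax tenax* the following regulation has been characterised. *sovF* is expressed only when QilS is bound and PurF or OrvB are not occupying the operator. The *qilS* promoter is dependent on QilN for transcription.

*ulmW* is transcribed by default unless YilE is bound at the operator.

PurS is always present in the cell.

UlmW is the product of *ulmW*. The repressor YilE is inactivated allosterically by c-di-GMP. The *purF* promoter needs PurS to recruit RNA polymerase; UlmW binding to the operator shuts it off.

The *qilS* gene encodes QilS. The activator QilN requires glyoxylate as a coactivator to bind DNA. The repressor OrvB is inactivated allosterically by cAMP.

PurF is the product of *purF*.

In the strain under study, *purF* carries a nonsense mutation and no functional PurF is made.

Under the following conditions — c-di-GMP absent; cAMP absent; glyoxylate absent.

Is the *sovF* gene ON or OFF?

OFF

PurF is non-functional in this strain, so it has no effect.
cAMP is absent, so OrvB is active.
Glyoxylate is absent, so QilN is inactive.
Required activator QilN is absent, so *qilS* is not transcribed.
So QilS is not produced.
With repressor OrvB bound, *sovF* is not transcribed.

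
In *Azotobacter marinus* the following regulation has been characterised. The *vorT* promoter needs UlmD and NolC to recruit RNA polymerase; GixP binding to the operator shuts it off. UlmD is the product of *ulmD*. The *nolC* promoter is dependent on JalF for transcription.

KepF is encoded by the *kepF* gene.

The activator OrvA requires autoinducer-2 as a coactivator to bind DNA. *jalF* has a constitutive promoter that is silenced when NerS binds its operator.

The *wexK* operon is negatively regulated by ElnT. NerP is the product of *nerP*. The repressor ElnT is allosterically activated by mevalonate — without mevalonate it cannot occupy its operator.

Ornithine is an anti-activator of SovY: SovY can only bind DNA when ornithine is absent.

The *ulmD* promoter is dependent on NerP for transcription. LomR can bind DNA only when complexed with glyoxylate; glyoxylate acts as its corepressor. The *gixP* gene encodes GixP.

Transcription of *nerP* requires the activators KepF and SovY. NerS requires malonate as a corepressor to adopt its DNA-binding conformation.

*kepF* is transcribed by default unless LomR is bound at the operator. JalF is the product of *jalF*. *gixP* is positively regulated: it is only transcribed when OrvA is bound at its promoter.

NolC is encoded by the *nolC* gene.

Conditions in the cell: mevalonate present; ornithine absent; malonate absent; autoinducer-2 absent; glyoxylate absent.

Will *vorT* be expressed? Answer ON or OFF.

ON

Autoinducer-2 is absent, so OrvA is inactive.
Required activator OrvA is absent, so *gixP* is not transcribed.
So GixP is not produced.
Glyoxylate is absent, so LomR is inactive.
With no repressor bound, *kepF* is transcribed.
So KepF is produced and active.
Ornithine is absent, so SovY is active.
No repressor is bound and KepF and SovY are active, so *nerP* is transcribed.
So NerP is produced and active.
No repressor is bound and NerP is active, so *ulmD* is transcribed.
So UlmD is produced and active.
Malonate is absent, so NerS is inactive.
With no repressor bound, *jalF* is transcribed.
So JalF is produced and active.
No repressor is bound and JalF is active, so *nolC* is transcribed.
So NolC is produced and active.
No repressor is bound and UlmD and NolC are active, so *vorT* is transcribed.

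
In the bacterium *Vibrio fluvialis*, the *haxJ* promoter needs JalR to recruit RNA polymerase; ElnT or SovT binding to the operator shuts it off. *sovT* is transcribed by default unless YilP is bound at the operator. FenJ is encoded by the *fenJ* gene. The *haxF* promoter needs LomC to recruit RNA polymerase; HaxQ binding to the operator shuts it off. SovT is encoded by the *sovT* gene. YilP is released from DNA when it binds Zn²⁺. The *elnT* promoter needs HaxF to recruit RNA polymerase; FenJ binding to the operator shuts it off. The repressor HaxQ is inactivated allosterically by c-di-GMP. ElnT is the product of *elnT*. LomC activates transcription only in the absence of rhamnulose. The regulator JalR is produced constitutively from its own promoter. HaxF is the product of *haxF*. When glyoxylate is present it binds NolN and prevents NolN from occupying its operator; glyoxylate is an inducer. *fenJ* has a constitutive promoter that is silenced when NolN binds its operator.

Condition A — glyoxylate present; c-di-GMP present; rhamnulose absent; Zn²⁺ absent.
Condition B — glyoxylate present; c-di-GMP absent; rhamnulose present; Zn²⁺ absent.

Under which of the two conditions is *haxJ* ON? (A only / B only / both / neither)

Condition A:
Glyoxylate is present, so NolN is inactive.
With no repressor bound, *fenJ* is transcribed.
So FenJ is produced and active.
c-di-GMP is present, so HaxQ is inactive.
Rhamnulose is absent, so LomC is active.
No repressor is bound and LomC is active, so *haxF* is transcribed.
So HaxF is produced and active.
With repressor FenJ bound, *elnT* is not transcribed.
So ElnT is not produced.
JalR is produced constitutively and is active.
Zn²⁺ is absent, so YilP is active.
With repressor YilP bound, *sovT* is not transcribed.
So SovT is not produced.
No repressor is bound and JalR is active, so *haxJ* is transcribed.
→ *haxJ* is ON in A.
Condition B:
Glyoxylate is present, so NolN is inactive.
With no repressor bound, *fenJ* is transcribed.
So FenJ is produced and active.
c-di-GMP is absent, so HaxQ is active.
Rhamnulose is present, so LomC is inactive.
With repressor HaxQ bound, *haxF* is not transcribed.
So HaxF is not produced.
With repressor FenJ bound, *elnT* is not transcribed.
So ElnT is not produced.
JalR is produced constitutively and is active.
Zn²⁺ is absent, so YilP is active.
With repressor YilP bound, *sovT* is not transcribed.
So SovT is not produced.
No repressor is bound and JalR is active, so *haxJ* is transcribed.
→ *haxJ* is ON in B.

both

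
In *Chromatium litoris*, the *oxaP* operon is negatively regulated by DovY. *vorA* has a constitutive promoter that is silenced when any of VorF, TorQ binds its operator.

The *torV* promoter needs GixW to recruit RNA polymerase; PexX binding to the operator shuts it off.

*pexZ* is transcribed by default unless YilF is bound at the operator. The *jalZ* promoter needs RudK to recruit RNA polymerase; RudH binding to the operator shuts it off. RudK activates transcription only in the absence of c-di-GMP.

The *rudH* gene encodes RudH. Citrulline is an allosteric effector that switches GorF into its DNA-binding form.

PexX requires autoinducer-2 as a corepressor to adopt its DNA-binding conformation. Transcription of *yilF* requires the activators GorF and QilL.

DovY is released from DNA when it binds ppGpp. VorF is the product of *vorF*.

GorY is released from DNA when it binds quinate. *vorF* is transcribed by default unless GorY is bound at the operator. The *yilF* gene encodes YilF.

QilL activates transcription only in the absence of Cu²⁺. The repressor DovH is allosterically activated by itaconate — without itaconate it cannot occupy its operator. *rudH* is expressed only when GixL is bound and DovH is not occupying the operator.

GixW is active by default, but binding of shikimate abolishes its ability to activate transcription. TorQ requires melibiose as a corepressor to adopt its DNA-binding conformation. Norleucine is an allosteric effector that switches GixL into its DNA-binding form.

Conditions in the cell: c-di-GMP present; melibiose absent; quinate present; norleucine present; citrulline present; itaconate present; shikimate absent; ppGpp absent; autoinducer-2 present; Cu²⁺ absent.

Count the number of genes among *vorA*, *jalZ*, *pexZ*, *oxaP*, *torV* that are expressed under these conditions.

Quinate is present, so GorY is inactive.
With no repressor bound, *vorF* is transcribed.
So VorF is produced and active.
Melibiose is absent, so TorQ is inactive.
With repressor VorF bound, *vorA* is not transcribed.
→ *vorA* is OFF.
Norleucine is present, so GixL is active.
Itaconate is present, so DovH is active.
With repressor DovH bound, *rudH* is not transcribed.
So RudH is not produced.
c-di-GMP is present, so RudK is inactive.
Required activator RudK is absent, so *jalZ* is not transcribed.
→ *jalZ* is OFF.
Citrulline is present, so GorF is active.
Cu²⁺ is absent, so QilL is active.
No repressor is bound and GorF and QilL are active, so *yilF* is transcribed.
So YilF is produced and active.
With repressor YilF bound, *pexZ* is not transcribed.
→ *pexZ* is OFF.
ppGpp is absent, so DovY is active.
With repressor DovY bound, *oxaP* is not transcribed.
→ *oxaP* is OFF.
Shikimate is absent, so GixW is active.
Autoinducer-2 is present, so PexX is active.
With repressor PexX bound, *torV* is not transcribed.
→ *torV* is OFF.
0 of the 5 genes are transcribed.

0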